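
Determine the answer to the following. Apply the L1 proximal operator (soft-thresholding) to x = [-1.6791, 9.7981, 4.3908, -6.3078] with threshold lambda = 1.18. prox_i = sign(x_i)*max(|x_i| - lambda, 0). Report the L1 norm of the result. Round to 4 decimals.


Soft-thresholding with lambda = 1.18:
prox(-1.6791) = sign(-1.6791)*max(|-1.6791| - 1.18, 0) = -0.4991
prox(9.7981) = sign(9.7981)*max(|9.7981| - 1.18, 0) = 8.6181
prox(4.3908) = sign(4.3908)*max(|4.3908| - 1.18, 0) = 3.2108
prox(-6.3078) = sign(-6.3078)*max(|-6.3078| - 1.18, 0) = -5.1278
prox(x) = [-0.4991, 8.6181, 3.2108, -5.1278]
||prox(x)||_1 = 0.4991 + 8.6181 + 3.2108 + 5.1278 = 17.4558


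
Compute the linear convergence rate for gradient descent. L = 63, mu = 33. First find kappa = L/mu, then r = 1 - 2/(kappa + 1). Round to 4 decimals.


Step 1: Compute the condition number.
kappa = L/mu = 63/33 = 1.9091
Step 2: Compute the convergence rate.
r = 1 - 2/(kappa + 1) = 1 - 2*mu/(L + mu) = (L - mu)/(L + mu) = 30/96 = 0.3125


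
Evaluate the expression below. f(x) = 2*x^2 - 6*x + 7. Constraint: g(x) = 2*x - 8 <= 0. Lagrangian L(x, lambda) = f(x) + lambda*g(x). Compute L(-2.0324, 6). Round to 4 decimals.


Step 1: Evaluate f(x).
f(-2.0324) = 2*(-2.0324)^2 - 6*(-2.0324) + 7 = 27.4557
Step 2: Evaluate g(x).
g(-2.0324) = 2*-2.0324 - 8 = -12.0648
Step 3: Compute Lagrangian.
L = 27.4557 + 6*-12.0648 = -44.9331


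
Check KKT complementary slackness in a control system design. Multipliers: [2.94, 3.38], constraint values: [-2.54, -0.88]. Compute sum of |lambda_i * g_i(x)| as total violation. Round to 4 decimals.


KKT complementary slackness check:
lambda_1 * g_1 = 2.94 * -2.54 = -7.4676
lambda_2 * g_2 = 3.38 * -0.88 = -2.9744
Total violation = 7.4676 + 2.9744 = 10.442


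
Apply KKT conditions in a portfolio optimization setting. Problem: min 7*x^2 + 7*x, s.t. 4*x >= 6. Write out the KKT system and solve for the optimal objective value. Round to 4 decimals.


Step 1: Try lambda = 0 (constraint inactive).
x_unc = -7/(2*7) = -0.5
Check: 4*-0.5 = -2.0 < 6 -- violated!
Step 2: Constraint must be active: 4*x = 6
x* = 6/4 = 1.5
lambda = (2*7*1.5 + 7)/4 = 7.0
Step 3: Compute optimal value.
f(x*) = 7*1.5^2 + 7*1.5 = 26.25


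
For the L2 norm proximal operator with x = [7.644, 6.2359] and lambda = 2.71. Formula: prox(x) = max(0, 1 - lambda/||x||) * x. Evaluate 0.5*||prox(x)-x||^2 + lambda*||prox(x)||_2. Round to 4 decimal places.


Step 1: Compute ||x||.
||x|| = 9.8649
Step 2: Compute scaling factor.
scale = max(0, 1 - 2.71/9.8649) = 0.7253
Step 3: prox(x) = [5.5441, 4.5228]
||prox(x)|| = 7.1549
Step 4: Proximal objective.
0.5*||prox-x||^2 = 3.6721
lambda*||prox|| = 19.3898
Total = 23.062


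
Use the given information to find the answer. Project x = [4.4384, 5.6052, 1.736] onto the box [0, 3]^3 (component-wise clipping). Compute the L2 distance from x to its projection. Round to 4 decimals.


Project each component onto [0, 3].
clip(4.4384) = 3.0, clip(5.6052) = 3.0, clip(1.736) = 1.736
Projection = [3.0, 3.0, 1.736]
Squared diffs: [2.069, 6.7871, 0.0]
Distance = sqrt(8.8561) = 2.9759


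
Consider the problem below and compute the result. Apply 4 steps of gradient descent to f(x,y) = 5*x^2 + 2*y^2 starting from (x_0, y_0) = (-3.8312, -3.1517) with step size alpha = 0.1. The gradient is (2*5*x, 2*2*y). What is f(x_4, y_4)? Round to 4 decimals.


Gradient descent on f(x,y) = 5*x^2 + 2*y^2.
Starting point: (-3.8312, -3.1517), alpha = 0.1
Step 1: grad_x = 2*5*-3.8312 = -38.312, grad_y = 2*2*-3.1517 = -12.6068
  x_1 = -3.8312 - 0.1*-38.312 = 0.0
  y_1 = -3.1517 - 0.1*-12.6068 = -1.891
Step 2: grad_x = 2*5*0.0 = 0.0, grad_y = 2*2*-1.891 = -7.5641
  x_2 = 0.0 - 0.1*0.0 = 0.0
  y_2 = -1.891 - 0.1*-7.5641 = -1.1346
Step 3: grad_x = 2*5*0.0 = 0.0, grad_y = 2*2*-1.1346 = -4.5384
  x_3 = 0.0 - 0.1*0.0 = 0.0
  y_3 = -1.1346 - 0.1*-4.5384 = -0.6808
Step 4: grad_x = 2*5*0.0 = 0.0, grad_y = 2*2*-0.6808 = -2.7231
  x_4 = 0.0 - 0.1*0.0 = 0.0
  y_4 = -0.6808 - 0.1*-2.7231 = -0.4085
f(0.0, -0.4085) = 5*0.0^2 + 2*(-0.4085)^2 = 0.3337


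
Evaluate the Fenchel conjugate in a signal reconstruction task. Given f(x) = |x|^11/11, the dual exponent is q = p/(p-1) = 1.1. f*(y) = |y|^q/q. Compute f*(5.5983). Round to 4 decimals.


The conjugate exponent q satisfies 1/p + 1/q = 1.
p = 11, so q = 11/(11 - 1) = 1.1
|y|^q = 5.5983^1.1 = 6.6506
f*(5.5983) = 6.6506 / 1.1 = 6.046


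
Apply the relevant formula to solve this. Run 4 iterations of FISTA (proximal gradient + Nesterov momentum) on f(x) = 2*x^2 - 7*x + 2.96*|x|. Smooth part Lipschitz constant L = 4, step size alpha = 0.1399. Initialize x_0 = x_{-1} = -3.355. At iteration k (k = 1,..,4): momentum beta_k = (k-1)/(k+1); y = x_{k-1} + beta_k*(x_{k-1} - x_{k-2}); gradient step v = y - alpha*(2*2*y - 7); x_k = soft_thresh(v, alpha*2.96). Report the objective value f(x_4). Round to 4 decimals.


FISTA on f(x) = 2*x^2 - 7*x + 2.96*|x|
L = 4, alpha = 0.1399
Iteration 1: beta = 0.0, y = -3.355 + 0.0*(-3.355 + 3.355) = -3.355
  grad(y) = -20.42, v = y - alpha*grad = -0.4982
  prox(v) = soft_thresh(-0.4982, 0.4141) = -0.0841
Iteration 2: beta = 0.3333, y = -0.0841 + 0.3333*(-0.0841 + 3.355) = 1.0061
  grad(y) = -2.9754, v = y - alpha*grad = 1.4224
  prox(v) = soft_thresh(1.4224, 0.4141) = 1.0083
Iteration 3: beta = 0.5, y = 1.0083 + 0.5*(1.0083 + 0.0841) = 1.5545
  grad(y) = -0.7819, v = y - alpha*grad = 1.6639
  prox(v) = soft_thresh(1.6639, 0.4141) = 1.2498
Iteration 4: beta = 0.6, y = 1.2498 + 0.6*(1.2498 - 1.0083) = 1.3947
  grad(y) = -1.4212, v = y - alpha*grad = 1.5935
  prox(v) = soft_thresh(1.5935, 0.4141) = 1.1794
f(x_4) = 2*1.1794^2 - 7*1.1794 + 2.96*|1.1794| = -1.9828


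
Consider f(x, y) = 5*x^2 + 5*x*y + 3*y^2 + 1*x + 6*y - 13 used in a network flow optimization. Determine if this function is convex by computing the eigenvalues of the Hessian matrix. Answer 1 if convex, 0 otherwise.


The Hessian of f(x,y) = 5*x^2 + 5*x*y + 3*y^2 + 1*x + 6*y - 13 is:
H = [[10, 5], [5, 6]]
Trace = 10 + 6 = 16
Determinant = 10*6 - (5)^2 = 35
Discriminant = (16)^2 - 4*35 = 116.0
Eigenvalues: lambda_1 = 2.6148, lambda_2 = 13.3852
The function is convex.

1


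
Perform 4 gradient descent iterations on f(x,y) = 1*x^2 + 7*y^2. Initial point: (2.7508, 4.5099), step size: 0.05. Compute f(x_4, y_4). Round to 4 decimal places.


Gradient descent on f(x,y) = 1*x^2 + 7*y^2.
Starting point: (2.7508, 4.5099), alpha = 0.05
Step 1: grad_x = 2*1*2.7508 = 5.5016, grad_y = 2*7*4.5099 = 63.1386
  x_1 = 2.7508 - 0.05*5.5016 = 2.4757
  y_1 = 4.5099 - 0.05*63.1386 = 1.353
Step 2: grad_x = 2*1*2.4757 = 4.9514, grad_y = 2*7*1.353 = 18.9416
  x_2 = 2.4757 - 0.05*4.9514 = 2.2281
  y_2 = 1.353 - 0.05*18.9416 = 0.4059
Step 3: grad_x = 2*1*2.2281 = 4.4563, grad_y = 2*7*0.4059 = 5.6825
  x_3 = 2.2281 - 0.05*4.4563 = 2.0053
  y_3 = 0.4059 - 0.05*5.6825 = 0.1218
Step 4: grad_x = 2*1*2.0053 = 4.0107, grad_y = 2*7*0.1218 = 1.7047
  x_4 = 2.0053 - 0.05*4.0107 = 1.8048
  y_4 = 0.1218 - 0.05*1.7047 = 0.0365
f(1.8048, 0.0365) = 1*1.8048^2 + 7*0.0365^2 = 3.2666


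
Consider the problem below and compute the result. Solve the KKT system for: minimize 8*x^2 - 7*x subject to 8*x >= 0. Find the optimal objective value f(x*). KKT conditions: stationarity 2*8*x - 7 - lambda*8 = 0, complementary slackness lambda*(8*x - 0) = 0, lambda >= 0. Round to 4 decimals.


Step 1: Try lambda = 0 (constraint inactive).
Stationarity: 2*8*x - 7 = 0
x* = 7/(2*8) = 0.4375
Check constraint: 8*0.4375 = 3.5 >= 0 -- satisfied.
Step 2: Compute optimal value.
f(x*) = 8*0.4375^2 - 7*0.4375 = -1.5313


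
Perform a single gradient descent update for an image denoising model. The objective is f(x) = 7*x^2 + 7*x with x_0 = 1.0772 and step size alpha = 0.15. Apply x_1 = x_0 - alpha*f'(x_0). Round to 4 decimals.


We compute the gradient at x_0 and apply the update.
f'(x) = 14*x + 7
f'(1.0772) = 14*1.0772 + 7 = 22.0808
x_1 = 1.0772 - 0.15*22.0808 = -2.2349


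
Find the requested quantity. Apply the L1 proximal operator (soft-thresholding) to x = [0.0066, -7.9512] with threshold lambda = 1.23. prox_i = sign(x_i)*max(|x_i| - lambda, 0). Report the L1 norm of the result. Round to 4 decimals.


Soft-thresholding with lambda = 1.23:
prox(0.0066) = sign(0.0066)*max(|0.0066| - 1.23, 0) = 0.0
prox(-7.9512) = sign(-7.9512)*max(|-7.9512| - 1.23, 0) = -6.7212
prox(x) = [0.0, -6.7212]
||prox(x)||_1 = 0.0 + 6.7212 = 6.7212


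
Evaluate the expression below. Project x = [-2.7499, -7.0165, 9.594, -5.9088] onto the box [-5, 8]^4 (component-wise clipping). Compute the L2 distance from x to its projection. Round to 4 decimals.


Project each component onto [-5, 8].
clip(-2.7499) = -2.7499, clip(-7.0165) = -5.0, clip(9.594) = 8.0, clip(-5.9088) = -5.0
Projection = [-2.7499, -5.0, 8.0, -5.0]
Squared diffs: [0.0, 4.0663, 2.5408, 0.8259]
Distance = sqrt(7.433) = 2.7264


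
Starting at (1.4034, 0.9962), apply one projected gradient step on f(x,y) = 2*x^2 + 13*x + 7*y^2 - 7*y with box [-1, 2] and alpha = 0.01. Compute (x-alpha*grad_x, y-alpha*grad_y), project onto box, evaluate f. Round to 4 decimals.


Step 1: Compute gradient at (1.4034, 0.9962).
grad_x = 2*2*1.4034 + 13 = 18.6136
grad_y = 2*7*0.9962 - 7 = 6.9468
Step 2: Gradient step.
x_raw = 1.4034 - 0.01*18.6136 = 1.2173
y_raw = 0.9962 - 0.01*6.9468 = 0.9267
Step 3: Project onto [-1, 2].
x_proj = clip(1.2173) = 1.2173
y_proj = clip(0.9267) = 0.9267
Step 4: Evaluate f.
f(1.2173, 0.9267) = 18.3126


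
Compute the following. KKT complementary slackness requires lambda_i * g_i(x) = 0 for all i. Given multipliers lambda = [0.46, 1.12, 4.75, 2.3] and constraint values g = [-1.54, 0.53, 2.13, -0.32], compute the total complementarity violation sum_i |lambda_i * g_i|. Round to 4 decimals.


KKT complementary slackness check:
lambda_1 * g_1 = 0.46 * -1.54 = -0.7084
lambda_2 * g_2 = 1.12 * 0.53 = 0.5936
lambda_3 * g_3 = 4.75 * 2.13 = 10.1175
lambda_4 * g_4 = 2.3 * -0.32 = -0.736
Total violation = 0.7084 + 0.5936 + 10.1175 + 0.736 = 12.1555


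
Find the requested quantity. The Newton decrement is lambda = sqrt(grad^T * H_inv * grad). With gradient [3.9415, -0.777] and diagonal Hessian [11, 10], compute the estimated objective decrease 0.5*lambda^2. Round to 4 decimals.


Step 1: H is diagonal, so H^(-1) * g = [0.3583, -0.0777].
Step 2: g^T H^(-1) g = sum_i g_i^2 / H_ii
  = (3.9415)^2/11 + (-0.777)^2/10
  = 1.4123 + 0.0604 = 1.4727
Step 3: Objective decrease = 0.5 * g^T H^(-1) g = 0.7363


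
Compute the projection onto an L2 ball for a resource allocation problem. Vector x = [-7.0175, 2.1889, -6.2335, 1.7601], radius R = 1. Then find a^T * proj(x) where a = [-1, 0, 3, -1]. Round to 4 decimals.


Step 1: Compute ||x|| (intermediates to 6 decimals).
||x|| = sqrt((-7.0175)^2 + 2.1889^2 + (-6.2335)^2 + 1.7601^2) = 9.797503
Step 2: Project.
Since ||x|| > R, scale = R/||x|| = 1/9.797503 = 0.102067, proj(x) = scale * x
proj(x) = [-0.716255, 0.223414, -0.636235, 0.179648]
Step 3: Dot product.
a^T * proj(x) = -1*(-0.716255) + 0*0.223414 + 3*(-0.636235) - 1*0.179648 = -1.3721


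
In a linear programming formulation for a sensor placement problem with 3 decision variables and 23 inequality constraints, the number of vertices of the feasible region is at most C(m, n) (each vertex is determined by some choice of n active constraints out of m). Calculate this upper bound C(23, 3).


Each vertex corresponds to some choice of n active constraints out of m, so the number of vertices is at most C(m, n) = m! / (n!(m-n)!).
m = 23, n = 3
Numerator: 23 * 22 * 21
Denominator: 3! = 6
C(23, 3) = 1771


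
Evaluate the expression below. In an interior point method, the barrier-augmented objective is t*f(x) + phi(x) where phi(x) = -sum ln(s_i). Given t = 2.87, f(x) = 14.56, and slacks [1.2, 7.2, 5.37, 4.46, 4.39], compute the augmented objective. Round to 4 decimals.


Step 1: Compute log-barrier.
ln values: [0.1823, 1.9741, 1.6808, 1.4951, 1.4793]
phi = -(0.1823 + 1.9741 + 1.6808 + 1.4951 + 1.4793) = -6.8117
Step 2: Compute augmented objective.
t*f(x) = 2.87*14.56 = 41.7872
Total = 41.7872 - 6.8117 = 34.9755


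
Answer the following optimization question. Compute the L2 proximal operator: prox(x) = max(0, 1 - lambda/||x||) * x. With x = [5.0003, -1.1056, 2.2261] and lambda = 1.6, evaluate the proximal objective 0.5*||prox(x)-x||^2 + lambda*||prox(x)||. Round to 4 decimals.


Step 1: Compute ||x||.
||x|| = 5.584
Step 2: Compute scaling factor.
scale = max(0, 1 - 1.6/5.584) = 0.7135
Step 3: prox(x) = [3.5675, -0.7888, 1.5882]
||prox(x)|| = 3.984
Step 4: Proximal objective.
0.5*||prox-x||^2 = 1.28
lambda*||prox|| = 6.3744
Total = 7.6544


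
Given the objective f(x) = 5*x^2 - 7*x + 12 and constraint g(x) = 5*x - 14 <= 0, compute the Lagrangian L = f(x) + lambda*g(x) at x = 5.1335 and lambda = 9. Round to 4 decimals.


Step 1: Evaluate f(x).
f(5.1335) = 5*5.1335^2 - 7*5.1335 + 12 = 107.8296
Step 2: Evaluate g(x).
g(5.1335) = 5*5.1335 - 14 = 11.6675
Step 3: Compute Lagrangian.
L = 107.8296 + 9*11.6675 = 212.8371


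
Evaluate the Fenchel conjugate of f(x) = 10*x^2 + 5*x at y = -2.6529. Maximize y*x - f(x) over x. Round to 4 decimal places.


f*(y) = sup_x {y*x - a*x^2 - b*x} = sup_x {(y-b)*x - a*x^2}
FOC: (y - b) - 2a*x = 0 => x* = (y - b)/(2a)
x* = (-2.6529 - 5)/(2*10) = -0.3826
f*(-2.6529) = (y-b)^2/(4a) = (-2.6529 - 5)^2/(4*10)
= 58.5669/40 = 1.4642


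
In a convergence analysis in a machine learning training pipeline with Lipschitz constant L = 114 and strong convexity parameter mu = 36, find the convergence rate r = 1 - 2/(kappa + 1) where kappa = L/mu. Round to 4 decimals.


Step 1: Compute the condition number.
kappa = L/mu = 114/36 = 3.1667
Step 2: Compute the convergence rate.
r = 1 - 2/(kappa + 1) = 1 - 2*mu/(L + mu) = (L - mu)/(L + mu) = 78/150 = 0.52


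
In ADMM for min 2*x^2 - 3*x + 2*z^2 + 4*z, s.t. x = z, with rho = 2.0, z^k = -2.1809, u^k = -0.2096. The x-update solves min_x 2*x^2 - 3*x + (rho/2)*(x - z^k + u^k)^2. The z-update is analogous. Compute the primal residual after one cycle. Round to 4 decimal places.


ADMM iteration with rho = 2.0, z^k = -2.1809, u^k = -0.2096
Step 1: x-update.
Minimize 2*x^2 - 3*x + (2.0/2)*(x + 2.1809 - 0.2096)^2
FOC: (2*2 + 2.0)*x = 3 + 2.0*(-2.1809 + 0.2096)
x^{k+1} = -0.1571
Step 2: z-update.
Minimize 2*z^2 + 4*z + (2.0/2)*(-0.1571 - z - 0.2096)^2
FOC: (2*2 + 2.0)*z = -4 + 2.0*(-0.1571 - 0.2096)
z^{k+1} = -0.7889
Step 3: u-update.
u^{k+1} = -0.2096 - 0.1571 + 0.7889 = 0.4222
Step 4: Primal residual = |-0.1571 + 0.7889| = 0.6318


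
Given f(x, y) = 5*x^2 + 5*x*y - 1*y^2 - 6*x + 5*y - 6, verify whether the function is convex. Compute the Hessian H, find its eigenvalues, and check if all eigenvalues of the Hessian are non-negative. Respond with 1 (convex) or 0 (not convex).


The Hessian of f(x,y) = 5*x^2 + 5*x*y - 1*y^2 - 6*x + 5*y - 6 is:
H = [[10, 5], [5, -2]]
Trace = 10 - 2 = 8
Determinant = 10*-2 - (5)^2 = -45
Discriminant = (8)^2 - 4*-45 = 244.0
Eigenvalues: lambda_1 = -3.8102, lambda_2 = 11.8102
The function is not convex.

0


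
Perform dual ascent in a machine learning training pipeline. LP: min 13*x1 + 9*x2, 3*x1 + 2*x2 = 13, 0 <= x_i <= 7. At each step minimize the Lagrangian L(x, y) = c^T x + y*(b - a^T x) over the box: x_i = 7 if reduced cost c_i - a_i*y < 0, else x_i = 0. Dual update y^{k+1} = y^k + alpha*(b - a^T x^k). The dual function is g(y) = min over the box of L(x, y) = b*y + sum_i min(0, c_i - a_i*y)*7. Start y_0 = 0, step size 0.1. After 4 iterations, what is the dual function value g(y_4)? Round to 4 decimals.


Dual ascent for LP: min 13*x1 + 9*x2, 3*x1 + 2*x2 = 13, 0 <= x_i <= 7
Step 1: y^k = 0.0, reduced costs: (13.0, 9.0)
  x^k = (0.0, 0.0), subgradient = b - a^T x = 13.0
  y^{k+1} = 0.0 + 0.1*13.0 = 1.3
Step 2: y^k = 1.3, reduced costs: (9.1, 6.4)
  x^k = (0.0, 0.0), subgradient = b - a^T x = 13.0
  y^{k+1} = 1.3 + 0.1*13.0 = 2.6
Step 3: y^k = 2.6, reduced costs: (5.2, 3.8)
  x^k = (0.0, 0.0), subgradient = b - a^T x = 13.0
  y^{k+1} = 2.6 + 0.1*13.0 = 3.9
Step 4: y^k = 3.9, reduced costs: (1.3, 1.2)
  x^k = (0.0, 0.0), subgradient = b - a^T x = 13.0
  y^{k+1} = 3.9 + 0.1*13.0 = 5.2
Dual objective at y_4 = 5.2: reduced costs (-2.6, -1.4), box minimizer x = (7.0, 7.0)
g(y_4) = b*y + (c1 - a1*y)*x1 + (c2 - a2*y)*x2 = 13*5.2 + (-2.6)*7.0 + (-1.4)*7.0 = 67.6 - 18.2 - 9.8 = 39.6


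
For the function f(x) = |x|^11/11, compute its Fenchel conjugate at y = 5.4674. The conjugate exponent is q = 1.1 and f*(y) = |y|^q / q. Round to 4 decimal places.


The conjugate exponent q satisfies 1/p + 1/q = 1.
p = 11, so q = 11/(11 - 1) = 1.1
|y|^q = 5.4674^1.1 = 6.4798
f*(5.4674) = 6.4798 / 1.1 = 5.8907


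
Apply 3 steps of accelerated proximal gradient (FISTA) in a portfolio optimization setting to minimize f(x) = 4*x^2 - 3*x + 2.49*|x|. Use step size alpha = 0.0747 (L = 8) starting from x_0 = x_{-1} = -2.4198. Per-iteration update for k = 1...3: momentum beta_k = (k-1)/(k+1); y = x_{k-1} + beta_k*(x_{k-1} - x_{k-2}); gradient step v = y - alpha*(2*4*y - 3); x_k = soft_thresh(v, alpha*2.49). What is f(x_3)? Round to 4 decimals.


FISTA on f(x) = 4*x^2 - 3*x + 2.49*|x|
L = 8, alpha = 0.0747
Iteration 1: beta = 0.0, y = -2.4198 + 0.0*(-2.4198 + 2.4198) = -2.4198
  grad(y) = -22.3584, v = y - alpha*grad = -0.7496
  prox(v) = soft_thresh(-0.7496, 0.186) = -0.5636
Iteration 2: beta = 0.3333, y = -0.5636 + 0.3333*(-0.5636 + 2.4198) = 0.0551
  grad(y) = -2.5592, v = y - alpha*grad = 0.2463
  prox(v) = soft_thresh(0.2463, 0.186) = 0.0603
Iteration 3: beta = 0.5, y = 0.0603 + 0.5*(0.0603 + 0.5636) = 0.3722
  grad(y) = -0.0223, v = y - alpha*grad = 0.3739
  prox(v) = soft_thresh(0.3739, 0.186) = 0.1879
f(x_3) = 4*0.1879^2 - 3*0.1879 + 2.49*|0.1879| = 0.0454


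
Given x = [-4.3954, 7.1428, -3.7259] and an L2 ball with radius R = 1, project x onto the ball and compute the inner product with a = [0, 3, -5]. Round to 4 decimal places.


Step 1: Compute ||x|| (intermediates to 6 decimals).
||x|| = sqrt((-4.3954)^2 + 7.1428^2 + (-3.7259)^2) = 9.177225
Step 2: Project.
Since ||x|| > R, scale = R/||x|| = 1/9.177225 = 0.108965, proj(x) = scale * x
proj(x) = [-0.478945, 0.778315, -0.405993]
Step 3: Dot product.
a^T * proj(x) = 0*(-0.478945) + 3*0.778315 - 5*(-0.405993) = 4.3649


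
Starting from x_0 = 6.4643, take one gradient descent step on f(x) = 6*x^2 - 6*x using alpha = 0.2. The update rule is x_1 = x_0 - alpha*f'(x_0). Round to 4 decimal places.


We compute the gradient at x_0 and apply the update.
f'(x) = 12*x - 6
f'(6.4643) = 12*6.4643 - 6 = 71.5716
x_1 = 6.4643 - 0.2*71.5716 = -7.85


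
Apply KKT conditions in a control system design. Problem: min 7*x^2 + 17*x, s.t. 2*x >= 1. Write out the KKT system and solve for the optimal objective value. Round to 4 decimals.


Step 1: Try lambda = 0 (constraint inactive).
x_unc = -17/(2*7) = -1.2143
Check: 2*-1.2143 = -2.4286 < 1 -- violated!
Step 2: Constraint must be active: 2*x = 1
x* = 1/2 = 0.5
lambda = (2*7*0.5 + 17)/2 = 12.0
Step 3: Compute optimal value.
f(x*) = 7*0.5^2 + 17*0.5 = 10.25


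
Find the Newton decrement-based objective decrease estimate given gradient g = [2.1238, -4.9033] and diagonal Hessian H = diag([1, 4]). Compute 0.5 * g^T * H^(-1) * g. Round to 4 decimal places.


Step 1: H is diagonal, so H^(-1) * g = [2.1238, -1.2258].
Step 2: g^T H^(-1) g = sum_i g_i^2 / H_ii
  = (2.1238)^2/1 + (-4.9033)^2/4
  = 4.5105 + 6.0106 = 10.5211
Step 3: Objective decrease = 0.5 * g^T H^(-1) g = 5.2606


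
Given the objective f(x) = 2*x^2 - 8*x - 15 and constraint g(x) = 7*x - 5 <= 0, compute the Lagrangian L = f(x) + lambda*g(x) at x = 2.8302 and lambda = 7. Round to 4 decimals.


Step 1: Evaluate f(x).
f(2.8302) = 2*2.8302^2 - 8*2.8302 - 15 = -21.6215
Step 2: Evaluate g(x).
g(2.8302) = 7*2.8302 - 5 = 14.8114
Step 3: Compute Lagrangian.
L = -21.6215 + 7*14.8114 = 82.0583


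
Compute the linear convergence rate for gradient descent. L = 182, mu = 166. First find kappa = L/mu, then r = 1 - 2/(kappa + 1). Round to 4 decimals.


Step 1: Compute the condition number.
kappa = L/mu = 182/166 = 1.0964
Step 2: Compute the convergence rate.
r = 1 - 2/(kappa + 1) = 1 - 2*mu/(L + mu) = (L - mu)/(L + mu) = 16/348 = 0.046


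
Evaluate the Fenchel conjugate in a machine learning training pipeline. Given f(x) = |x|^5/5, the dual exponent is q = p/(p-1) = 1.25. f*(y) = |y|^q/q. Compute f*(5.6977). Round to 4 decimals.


The conjugate exponent q satisfies 1/p + 1/q = 1.
p = 5, so q = 5/(5 - 1) = 1.25
|y|^q = 5.6977^1.25 = 8.8029
f*(5.6977) = 8.8029 / 1.25 = 7.0423


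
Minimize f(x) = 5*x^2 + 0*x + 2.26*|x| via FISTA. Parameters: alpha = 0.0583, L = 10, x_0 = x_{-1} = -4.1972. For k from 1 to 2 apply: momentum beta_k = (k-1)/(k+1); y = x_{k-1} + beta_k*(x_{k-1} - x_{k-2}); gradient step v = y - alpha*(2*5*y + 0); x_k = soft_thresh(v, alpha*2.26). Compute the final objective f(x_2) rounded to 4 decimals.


FISTA on f(x) = 5*x^2 + 0*x + 2.26*|x|
L = 10, alpha = 0.0583
Iteration 1: beta = 0.0, y = -4.1972 + 0.0*(-4.1972 + 4.1972) = -4.1972
  grad(y) = -41.972, v = y - alpha*grad = -1.7502
  prox(v) = soft_thresh(-1.7502, 0.1318) = -1.6185
Iteration 2: beta = 0.3333, y = -1.6185 + 0.3333*(-1.6185 + 4.1972) = -0.7589
  grad(y) = -7.589, v = y - alpha*grad = -0.3165
  prox(v) = soft_thresh(-0.3165, 0.1318) = -0.1847
f(x_2) = 5*(-0.1847)^2 + 0*(-0.1847) + 2.26*|-0.1847| = 0.588


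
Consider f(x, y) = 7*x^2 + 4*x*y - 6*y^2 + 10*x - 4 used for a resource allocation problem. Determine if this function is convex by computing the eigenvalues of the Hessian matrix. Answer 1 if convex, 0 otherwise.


The Hessian of f(x,y) = 7*x^2 + 4*x*y - 6*y^2 + 10*x - 4 is:
H = [[14, 4], [4, -12]]
Trace = 14 - 12 = 2
Determinant = 14*-12 - (4)^2 = -184
Discriminant = (2)^2 - 4*-184 = 740.0
Eigenvalues: lambda_1 = -12.6015, lambda_2 = 14.6015
The function is not convex.

0


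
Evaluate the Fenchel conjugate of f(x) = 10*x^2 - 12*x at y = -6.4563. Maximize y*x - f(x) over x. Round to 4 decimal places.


f*(y) = sup_x {y*x - a*x^2 - b*x} = sup_x {(y-b)*x - a*x^2}
FOC: (y - b) - 2a*x = 0 => x* = (y - b)/(2a)
x* = (-6.4563 + 12)/(2*10) = 0.2772
f*(-6.4563) = (y-b)^2/(4a) = (-6.4563 + 12)^2/(4*10)
= 30.7326/40 = 0.7683


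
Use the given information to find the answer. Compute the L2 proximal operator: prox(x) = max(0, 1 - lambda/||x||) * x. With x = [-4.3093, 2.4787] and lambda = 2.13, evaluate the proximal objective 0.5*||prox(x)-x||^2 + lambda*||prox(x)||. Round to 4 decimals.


Step 1: Compute ||x||.
||x|| = 4.9713
Step 2: Compute scaling factor.
scale = max(0, 1 - 2.13/4.9713) = 0.5715
Step 3: prox(x) = [-2.4629, 1.4167]
||prox(x)|| = 2.8413
Step 4: Proximal objective.
0.5*||prox-x||^2 = 2.2685
lambda*||prox|| = 6.052
Total = 8.3205


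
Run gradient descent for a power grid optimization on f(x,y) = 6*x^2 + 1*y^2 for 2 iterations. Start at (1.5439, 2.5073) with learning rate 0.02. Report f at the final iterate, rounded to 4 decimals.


Gradient descent on f(x,y) = 6*x^2 + 1*y^2.
Starting point: (1.5439, 2.5073), alpha = 0.02
Step 1: grad_x = 2*6*1.5439 = 18.5268, grad_y = 2*1*2.5073 = 5.0146
  x_1 = 1.5439 - 0.02*18.5268 = 1.1734
  y_1 = 2.5073 - 0.02*5.0146 = 2.407
Step 2: grad_x = 2*6*1.1734 = 14.0804, grad_y = 2*1*2.407 = 4.814
  x_2 = 1.1734 - 0.02*14.0804 = 0.8918
  y_2 = 2.407 - 0.02*4.814 = 2.3107
f(0.8918, 2.3107) = 6*0.8918^2 + 1*2.3107^2 = 10.1108


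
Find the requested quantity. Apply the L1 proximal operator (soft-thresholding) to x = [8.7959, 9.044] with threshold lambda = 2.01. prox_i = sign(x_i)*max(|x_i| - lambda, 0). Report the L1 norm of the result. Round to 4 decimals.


Soft-thresholding with lambda = 2.01:
prox(8.7959) = sign(8.7959)*max(|8.7959| - 2.01, 0) = 6.7859
prox(9.044) = sign(9.044)*max(|9.044| - 2.01, 0) = 7.034
prox(x) = [6.7859, 7.034]
||prox(x)||_1 = 6.7859 + 7.034 = 13.8199


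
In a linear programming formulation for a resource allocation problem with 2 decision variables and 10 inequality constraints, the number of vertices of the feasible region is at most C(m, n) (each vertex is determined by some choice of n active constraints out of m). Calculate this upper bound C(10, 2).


Each vertex corresponds to some choice of n active constraints out of m, so the number of vertices is at most C(m, n) = m! / (n!(m-n)!).
m = 10, n = 2
Numerator: 10 * 9
Denominator: 2! = 2
C(10, 2) = 45


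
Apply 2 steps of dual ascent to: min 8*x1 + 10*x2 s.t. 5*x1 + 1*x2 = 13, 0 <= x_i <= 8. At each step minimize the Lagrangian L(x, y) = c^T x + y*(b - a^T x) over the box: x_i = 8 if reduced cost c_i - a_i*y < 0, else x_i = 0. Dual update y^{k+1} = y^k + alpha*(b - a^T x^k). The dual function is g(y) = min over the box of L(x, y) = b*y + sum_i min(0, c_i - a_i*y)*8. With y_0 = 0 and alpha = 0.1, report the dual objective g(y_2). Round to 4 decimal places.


Dual ascent for LP: min 8*x1 + 10*x2, 5*x1 + 1*x2 = 13, 0 <= x_i <= 8
Step 1: y^k = 0.0, reduced costs: (8.0, 10.0)
  x^k = (0.0, 0.0), subgradient = b - a^T x = 13.0
  y^{k+1} = 0.0 + 0.1*13.0 = 1.3
Step 2: y^k = 1.3, reduced costs: (1.5, 8.7)
  x^k = (0.0, 0.0), subgradient = b - a^T x = 13.0
  y^{k+1} = 1.3 + 0.1*13.0 = 2.6
Dual objective at y_2 = 2.6: reduced costs (-5.0, 7.4), box minimizer x = (8.0, 0.0)
g(y_2) = b*y + (c1 - a1*y)*x1 + (c2 - a2*y)*x2 = 13*2.6 + (-5.0)*8.0 + 7.4*0.0 = 33.8 - 40.0 + 0.0 = -6.2


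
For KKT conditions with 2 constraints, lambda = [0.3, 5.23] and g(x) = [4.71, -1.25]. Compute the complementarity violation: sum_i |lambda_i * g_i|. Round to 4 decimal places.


KKT complementary slackness check:
lambda_1 * g_1 = 0.3 * 4.71 = 1.413
lambda_2 * g_2 = 5.23 * -1.25 = -6.5375
Total violation = 1.413 + 6.5375 = 7.9505


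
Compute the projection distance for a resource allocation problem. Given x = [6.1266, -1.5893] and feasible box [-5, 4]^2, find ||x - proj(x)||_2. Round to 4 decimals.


Project each component onto [-5, 4].
clip(6.1266) = 4.0, clip(-1.5893) = -1.5893
Projection = [4.0, -1.5893]
Squared diffs: [4.5224, 0.0]
Distance = sqrt(4.5224) = 2.1266


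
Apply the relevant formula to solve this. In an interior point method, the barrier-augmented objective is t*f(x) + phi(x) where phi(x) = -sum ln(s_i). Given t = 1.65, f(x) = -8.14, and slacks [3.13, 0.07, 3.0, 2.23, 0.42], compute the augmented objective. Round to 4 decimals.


Step 1: Compute log-barrier.
ln values: [1.141, -2.6593, 1.0986, 0.802, -0.8675]
phi = -(1.141 - 2.6593 + 1.0986 + 0.802 - 0.8675) = 0.4851
Step 2: Compute augmented objective.
t*f(x) = 1.65*-8.14 = -13.431
Total = -13.431 + 0.4851 = -12.9459


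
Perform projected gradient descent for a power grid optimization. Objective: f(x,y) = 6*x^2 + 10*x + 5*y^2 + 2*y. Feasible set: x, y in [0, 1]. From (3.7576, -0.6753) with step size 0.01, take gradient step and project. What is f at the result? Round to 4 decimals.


Step 1: Compute gradient at (3.7576, -0.6753).
grad_x = 2*6*3.7576 + 10 = 55.0912
grad_y = 2*5*-0.6753 + 2 = -4.753
Step 2: Gradient step.
x_raw = 3.7576 - 0.01*55.0912 = 3.2067
y_raw = -0.6753 - 0.01*-4.753 = -0.6278
Step 3: Project onto [0, 1].
x_proj = clip(3.2067) = 1.0
y_proj = clip(-0.6278) = 0.0
Step 4: Evaluate f.
f(1.0, 0.0) = 16.0


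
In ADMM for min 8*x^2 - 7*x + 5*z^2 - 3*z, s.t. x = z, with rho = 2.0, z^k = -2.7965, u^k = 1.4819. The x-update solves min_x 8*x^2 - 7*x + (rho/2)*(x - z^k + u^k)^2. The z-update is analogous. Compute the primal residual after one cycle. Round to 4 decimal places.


ADMM iteration with rho = 2.0, z^k = -2.7965, u^k = 1.4819
Step 1: x-update.
Minimize 8*x^2 - 7*x + (2.0/2)*(x + 2.7965 + 1.4819)^2
FOC: (2*8 + 2.0)*x = 7 + 2.0*(-2.7965 - 1.4819)
x^{k+1} = -0.0865
Step 2: z-update.
Minimize 5*z^2 - 3*z + (2.0/2)*(-0.0865 - z + 1.4819)^2
FOC: (2*5 + 2.0)*z = 3 + 2.0*(-0.0865 + 1.4819)
z^{k+1} = 0.4826
Step 3: u-update.
u^{k+1} = 1.4819 - 0.0865 - 0.4826 = 0.9128
Step 4: Primal residual = |-0.0865 - 0.4826| = 0.5691


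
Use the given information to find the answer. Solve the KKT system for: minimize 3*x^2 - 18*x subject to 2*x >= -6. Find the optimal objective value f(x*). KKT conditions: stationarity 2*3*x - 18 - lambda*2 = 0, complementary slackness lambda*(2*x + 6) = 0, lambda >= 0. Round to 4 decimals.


Step 1: Try lambda = 0 (constraint inactive).
Stationarity: 2*3*x - 18 = 0
x* = 18/(2*3) = 3.0
Check constraint: 2*3.0 = 6.0 >= -6 -- satisfied.
Step 2: Compute optimal value.
f(x*) = 3*3.0^2 - 18*3.0 = -27.0


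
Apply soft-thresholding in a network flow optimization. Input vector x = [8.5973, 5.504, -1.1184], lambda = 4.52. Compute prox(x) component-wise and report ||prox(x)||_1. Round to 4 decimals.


Soft-thresholding with lambda = 4.52:
prox(8.5973) = sign(8.5973)*max(|8.5973| - 4.52, 0) = 4.0773
prox(5.504) = sign(5.504)*max(|5.504| - 4.52, 0) = 0.984
prox(-1.1184) = sign(-1.1184)*max(|-1.1184| - 4.52, 0) = 0.0
prox(x) = [4.0773, 0.984, 0.0]
||prox(x)||_1 = 4.0773 + 0.984 + 0.0 = 5.0613


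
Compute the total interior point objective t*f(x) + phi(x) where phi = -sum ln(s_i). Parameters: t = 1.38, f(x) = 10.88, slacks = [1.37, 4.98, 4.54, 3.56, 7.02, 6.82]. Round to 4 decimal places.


Step 1: Compute log-barrier.
ln values: [0.3148, 1.6054, 1.5129, 1.2698, 1.9488, 1.9199]
phi = -(0.3148 + 1.6054 + 1.5129 + 1.2698 + 1.9488 + 1.9199) = -8.5716
Step 2: Compute augmented objective.
t*f(x) = 1.38*10.88 = 15.0144
Total = 15.0144 - 8.5716 = 6.4428


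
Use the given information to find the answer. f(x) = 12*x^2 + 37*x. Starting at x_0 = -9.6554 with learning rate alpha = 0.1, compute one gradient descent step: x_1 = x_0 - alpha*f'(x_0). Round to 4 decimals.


We compute the gradient at x_0 and apply the update.
f'(x) = 24*x + 37
f'(-9.6554) = 24*-9.6554 + 37 = -194.7296
x_1 = -9.6554 - 0.1*-194.7296 = 9.8176


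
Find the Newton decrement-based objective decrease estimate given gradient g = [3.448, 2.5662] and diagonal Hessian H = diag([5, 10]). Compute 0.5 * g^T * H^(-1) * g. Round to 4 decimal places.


Step 1: H is diagonal, so H^(-1) * g = [0.6896, 0.2566].
Step 2: g^T H^(-1) g = sum_i g_i^2 / H_ii
  = (3.448)^2/5 + (2.5662)^2/10
  = 2.3777 + 0.6585 = 3.0363
Step 3: Objective decrease = 0.5 * g^T H^(-1) g = 1.5181


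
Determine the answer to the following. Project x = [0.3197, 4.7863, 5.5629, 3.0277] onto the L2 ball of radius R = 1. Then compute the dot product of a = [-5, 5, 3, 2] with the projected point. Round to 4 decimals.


Step 1: Compute ||x|| (intermediates to 6 decimals).
||x|| = sqrt(0.3197^2 + 4.7863^2 + 5.5629^2 + 3.0277^2) = 7.945042
Step 2: Project.
Since ||x|| > R, scale = R/||x|| = 1/7.945042 = 0.125865, proj(x) = scale * x
proj(x) = [0.040239, 0.602428, 0.700174, 0.381081]
Step 3: Dot product.
a^T * proj(x) = -5*0.040239 + 5*0.602428 + 3*0.700174 + 2*0.381081 = 5.6736


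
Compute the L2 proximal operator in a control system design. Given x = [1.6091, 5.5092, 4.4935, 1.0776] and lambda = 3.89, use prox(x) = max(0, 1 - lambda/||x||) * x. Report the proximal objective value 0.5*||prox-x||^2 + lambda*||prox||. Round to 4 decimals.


Step 1: Compute ||x||.
||x|| = 7.3684
Step 2: Compute scaling factor.
scale = max(0, 1 - 3.89/7.3684) = 0.4721
Step 3: prox(x) = [0.7596, 2.6007, 2.1212, 0.5087]
||prox(x)|| = 3.4784
Step 4: Proximal objective.
0.5*||prox-x||^2 = 7.5661
lambda*||prox|| = 13.531
Total = 21.097


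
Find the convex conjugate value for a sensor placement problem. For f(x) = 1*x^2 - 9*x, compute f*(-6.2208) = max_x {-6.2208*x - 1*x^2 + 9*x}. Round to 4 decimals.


f*(y) = sup_x {y*x - a*x^2 - b*x} = sup_x {(y-b)*x - a*x^2}
FOC: (y - b) - 2a*x = 0 => x* = (y - b)/(2a)
x* = (-6.2208 + 9)/(2*1) = 1.3896
f*(-6.2208) = (y-b)^2/(4a) = (-6.2208 + 9)^2/(4*1)
= 7.724/4 = 1.931


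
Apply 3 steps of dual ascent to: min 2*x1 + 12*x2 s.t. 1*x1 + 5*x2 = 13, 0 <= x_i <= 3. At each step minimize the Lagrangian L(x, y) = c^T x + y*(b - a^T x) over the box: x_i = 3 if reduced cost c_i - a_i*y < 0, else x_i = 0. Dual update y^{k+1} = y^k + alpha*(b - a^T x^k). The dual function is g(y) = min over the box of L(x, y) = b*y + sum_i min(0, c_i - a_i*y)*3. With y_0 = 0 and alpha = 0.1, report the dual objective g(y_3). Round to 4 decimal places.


Dual ascent for LP: min 2*x1 + 12*x2, 1*x1 + 5*x2 = 13, 0 <= x_i <= 3
Step 1: y^k = 0.0, reduced costs: (2.0, 12.0)
  x^k = (0.0, 0.0), subgradient = b - a^T x = 13.0
  y^{k+1} = 0.0 + 0.1*13.0 = 1.3
Step 2: y^k = 1.3, reduced costs: (0.7, 5.5)
  x^k = (0.0, 0.0), subgradient = b - a^T x = 13.0
  y^{k+1} = 1.3 + 0.1*13.0 = 2.6
Step 3: y^k = 2.6, reduced costs: (-0.6, -1.0)
  x^k = (3.0, 3.0), subgradient = b - a^T x = -5.0
  y^{k+1} = 2.6 + 0.1*-5.0 = 2.1
Dual objective at y_3 = 2.1: reduced costs (-0.1, 1.5), box minimizer x = (3.0, 0.0)
g(y_3) = b*y + (c1 - a1*y)*x1 + (c2 - a2*y)*x2 = 13*2.1 + (-0.1)*3.0 + 1.5*0.0 = 27.3 - 0.3 + 0.0 = 27.0


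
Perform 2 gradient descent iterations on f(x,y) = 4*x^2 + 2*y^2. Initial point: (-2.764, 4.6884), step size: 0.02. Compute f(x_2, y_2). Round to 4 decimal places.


Gradient descent on f(x,y) = 4*x^2 + 2*y^2.
Starting point: (-2.764, 4.6884), alpha = 0.02
Step 1: grad_x = 2*4*-2.764 = -22.112, grad_y = 2*2*4.6884 = 18.7536
  x_1 = -2.764 - 0.02*-22.112 = -2.3218
  y_1 = 4.6884 - 0.02*18.7536 = 4.3133
Step 2: grad_x = 2*4*-2.3218 = -18.5741, grad_y = 2*2*4.3133 = 17.2533
  x_2 = -2.3218 - 0.02*-18.5741 = -1.9503
  y_2 = 4.3133 - 0.02*17.2533 = 3.9683
f(-1.9503, 3.9683) = 4*(-1.9503)^2 + 2*3.9683^2 = 46.7085


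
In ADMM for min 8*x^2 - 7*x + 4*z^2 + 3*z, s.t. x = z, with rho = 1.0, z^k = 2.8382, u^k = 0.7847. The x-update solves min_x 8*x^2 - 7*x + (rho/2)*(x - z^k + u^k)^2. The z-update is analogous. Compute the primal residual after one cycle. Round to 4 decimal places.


ADMM iteration with rho = 1.0, z^k = 2.8382, u^k = 0.7847
Step 1: x-update.
Minimize 8*x^2 - 7*x + (1.0/2)*(x - 2.8382 + 0.7847)^2
FOC: (2*8 + 1.0)*x = 7 + 1.0*(2.8382 - 0.7847)
x^{k+1} = 0.5326
Step 2: z-update.
Minimize 4*z^2 + 3*z + (1.0/2)*(0.5326 - z + 0.7847)^2
FOC: (2*4 + 1.0)*z = -3 + 1.0*(0.5326 + 0.7847)
z^{k+1} = -0.187
Step 3: u-update.
u^{k+1} = 0.7847 + 0.5326 + 0.187 = 1.5042
Step 4: Primal residual = |0.5326 + 0.187| = 0.7195


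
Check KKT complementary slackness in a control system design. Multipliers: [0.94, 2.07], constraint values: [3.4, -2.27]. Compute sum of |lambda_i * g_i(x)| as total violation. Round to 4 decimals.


KKT complementary slackness check:
lambda_1 * g_1 = 0.94 * 3.4 = 3.196
lambda_2 * g_2 = 2.07 * -2.27 = -4.6989
Total violation = 3.196 + 4.6989 = 7.8949


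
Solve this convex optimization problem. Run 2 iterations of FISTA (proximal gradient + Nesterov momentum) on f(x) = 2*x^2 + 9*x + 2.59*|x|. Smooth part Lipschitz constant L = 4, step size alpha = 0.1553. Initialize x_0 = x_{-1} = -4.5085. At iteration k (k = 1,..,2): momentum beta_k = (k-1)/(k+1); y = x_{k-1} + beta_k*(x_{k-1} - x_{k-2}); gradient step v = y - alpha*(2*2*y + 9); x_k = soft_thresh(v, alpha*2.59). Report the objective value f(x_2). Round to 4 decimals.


FISTA on f(x) = 2*x^2 + 9*x + 2.59*|x|
L = 4, alpha = 0.1553
Iteration 1: beta = 0.0, y = -4.5085 + 0.0*(-4.5085 + 4.5085) = -4.5085
  grad(y) = -9.034, v = y - alpha*grad = -3.1055
  prox(v) = soft_thresh(-3.1055, 0.4022) = -2.7033
Iteration 2: beta = 0.3333, y = -2.7033 + 0.3333*(-2.7033 + 4.5085) = -2.1016
  grad(y) = 0.5938, v = y - alpha*grad = -2.1938
  prox(v) = soft_thresh(-2.1938, 0.4022) = -1.7915
f(x_2) = 2*(-1.7915)^2 + 9*(-1.7915) + 2.59*|-1.7915| = -5.0645


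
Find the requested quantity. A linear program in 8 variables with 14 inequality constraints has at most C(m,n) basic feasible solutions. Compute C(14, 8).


Each vertex corresponds to some choice of n active constraints out of m, so the number of vertices is at most C(m, n) = m! / (n!(m-n)!).
m = 14, n = 8
Numerator: 14 * 13 * 12 * 11 * 10 * 9 * 8 * 7
Denominator: 8! = 40320
C(14, 8) = 3003


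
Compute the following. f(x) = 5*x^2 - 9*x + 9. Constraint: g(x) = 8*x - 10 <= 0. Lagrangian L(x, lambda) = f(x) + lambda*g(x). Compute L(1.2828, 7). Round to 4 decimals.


Step 1: Evaluate f(x).
f(1.2828) = 5*1.2828^2 - 9*1.2828 + 9 = 5.6827
Step 2: Evaluate g(x).
g(1.2828) = 8*1.2828 - 10 = 0.2624
Step 3: Compute Lagrangian.
L = 5.6827 + 7*0.2624 = 7.5195


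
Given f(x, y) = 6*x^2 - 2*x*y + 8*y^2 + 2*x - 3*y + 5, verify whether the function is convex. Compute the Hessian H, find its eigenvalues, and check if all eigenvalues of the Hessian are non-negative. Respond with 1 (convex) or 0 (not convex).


The Hessian of f(x,y) = 6*x^2 - 2*x*y + 8*y^2 + 2*x - 3*y + 5 is:
H = [[12, -2], [-2, 16]]
Trace = 12 + 16 = 28
Determinant = 12*16 - (-2)^2 = 188
Discriminant = (28)^2 - 4*188 = 32.0
Eigenvalues: lambda_1 = 11.1716, lambda_2 = 16.8284
The function is convex.

1


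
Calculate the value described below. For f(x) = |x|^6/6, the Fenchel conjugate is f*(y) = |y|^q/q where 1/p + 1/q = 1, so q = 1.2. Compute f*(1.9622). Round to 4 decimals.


The conjugate exponent q satisfies 1/p + 1/q = 1.
p = 6, so q = 6/(6 - 1) = 1.2
|y|^q = 1.9622^1.2 = 2.2454
f*(1.9622) = 2.2454 / 1.2 = 1.8712


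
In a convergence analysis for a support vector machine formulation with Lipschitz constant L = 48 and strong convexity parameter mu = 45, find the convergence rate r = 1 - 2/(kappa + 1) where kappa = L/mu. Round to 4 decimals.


Step 1: Compute the condition number.
kappa = L/mu = 48/45 = 1.0667
Step 2: Compute the convergence rate.
r = 1 - 2/(kappa + 1) = 1 - 2*mu/(L + mu) = (L - mu)/(L + mu) = 3/93 = 0.0323


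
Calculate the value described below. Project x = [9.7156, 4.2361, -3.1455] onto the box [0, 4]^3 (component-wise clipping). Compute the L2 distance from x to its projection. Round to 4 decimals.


Project each component onto [0, 4].
clip(9.7156) = 4.0, clip(4.2361) = 4.0, clip(-3.1455) = 0.0
Projection = [4.0, 4.0, 0.0]
Squared diffs: [32.6681, 0.0557, 9.8942]
Distance = sqrt(42.618) = 6.5282


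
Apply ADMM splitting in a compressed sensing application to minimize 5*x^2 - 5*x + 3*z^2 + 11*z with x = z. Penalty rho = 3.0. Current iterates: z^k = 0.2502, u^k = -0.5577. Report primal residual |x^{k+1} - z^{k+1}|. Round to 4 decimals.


ADMM iteration with rho = 3.0, z^k = 0.2502, u^k = -0.5577
Step 1: x-update.
Minimize 5*x^2 - 5*x + (3.0/2)*(x - 0.2502 - 0.5577)^2
FOC: (2*5 + 3.0)*x = 5 + 3.0*(0.2502 + 0.5577)
x^{k+1} = 0.5711
Step 2: z-update.
Minimize 3*z^2 + 11*z + (3.0/2)*(0.5711 - z - 0.5577)^2
FOC: (2*3 + 3.0)*z = -11 + 3.0*(0.5711 - 0.5577)
z^{k+1} = -1.2178
Step 3: u-update.
u^{k+1} = -0.5577 + 0.5711 + 1.2178 = 1.2311
Step 4: Primal residual = |0.5711 + 1.2178| = 1.7888


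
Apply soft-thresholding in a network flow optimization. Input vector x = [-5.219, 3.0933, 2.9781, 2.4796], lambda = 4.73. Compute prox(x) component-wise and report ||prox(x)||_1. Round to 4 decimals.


Soft-thresholding with lambda = 4.73:
prox(-5.219) = sign(-5.219)*max(|-5.219| - 4.73, 0) = -0.489
prox(3.0933) = sign(3.0933)*max(|3.0933| - 4.73, 0) = 0.0
prox(2.9781) = sign(2.9781)*max(|2.9781| - 4.73, 0) = 0.0
prox(2.4796) = sign(2.4796)*max(|2.4796| - 4.73, 0) = 0.0
prox(x) = [-0.489, 0.0, 0.0, 0.0]
||prox(x)||_1 = 0.489 + 0.0 + 0.0 + 0.0 = 0.489


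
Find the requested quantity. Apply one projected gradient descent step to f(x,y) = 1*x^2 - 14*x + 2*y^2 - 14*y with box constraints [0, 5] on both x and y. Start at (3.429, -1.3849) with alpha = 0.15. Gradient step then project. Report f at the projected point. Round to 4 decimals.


Step 1: Compute gradient at (3.429, -1.3849).
grad_x = 2*1*3.429 - 14 = -7.142
grad_y = 2*2*-1.3849 - 14 = -19.5396
Step 2: Gradient step.
x_raw = 3.429 - 0.15*-7.142 = 4.5003
y_raw = -1.3849 - 0.15*-19.5396 = 1.546
Step 3: Project onto [0, 5].
x_proj = clip(4.5003) = 4.5003
y_proj = clip(1.546) = 1.546
Step 4: Evaluate f.
f(4.5003, 1.546) = -59.6156


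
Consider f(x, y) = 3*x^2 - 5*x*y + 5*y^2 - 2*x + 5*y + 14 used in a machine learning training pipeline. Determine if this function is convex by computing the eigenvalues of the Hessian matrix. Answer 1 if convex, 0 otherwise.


The Hessian of f(x,y) = 3*x^2 - 5*x*y + 5*y^2 - 2*x + 5*y + 14 is:
H = [[6, -5], [-5, 10]]
Trace = 6 + 10 = 16
Determinant = 6*10 - (-5)^2 = 35
Discriminant = (16)^2 - 4*35 = 116.0
Eigenvalues: lambda_1 = 2.6148, lambda_2 = 13.3852
The function is convex.

1
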